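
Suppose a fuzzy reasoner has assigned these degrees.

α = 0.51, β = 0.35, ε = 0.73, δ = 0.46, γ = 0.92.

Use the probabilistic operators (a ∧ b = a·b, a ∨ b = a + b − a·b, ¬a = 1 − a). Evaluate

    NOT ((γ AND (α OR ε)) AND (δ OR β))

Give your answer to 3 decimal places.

0.482

α OR ε = a + b − a·b on (0.5100, 0.7300) = 0.8677
γ AND (α OR ε) = a·b on (0.9200, 0.8677) = 0.7983
δ OR β = a + b − a·b on (0.4600, 0.3500) = 0.6490
(γ AND (α OR ε)) AND (δ OR β) = a·b on (0.7983, 0.6490) = 0.5181
NOT ((γ AND (α OR ε)) AND (δ OR β)) = 1 − 0.5181 = 0.4819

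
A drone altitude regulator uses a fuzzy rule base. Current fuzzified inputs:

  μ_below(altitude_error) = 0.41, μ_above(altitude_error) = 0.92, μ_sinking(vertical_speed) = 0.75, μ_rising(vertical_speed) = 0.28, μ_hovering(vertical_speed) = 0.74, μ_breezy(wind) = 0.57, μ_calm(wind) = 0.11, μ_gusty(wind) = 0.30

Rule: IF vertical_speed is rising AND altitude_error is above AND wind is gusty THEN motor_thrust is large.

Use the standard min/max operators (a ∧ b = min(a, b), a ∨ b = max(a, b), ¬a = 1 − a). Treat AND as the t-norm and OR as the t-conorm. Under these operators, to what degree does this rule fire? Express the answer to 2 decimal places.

0.28

firing strength: rising=0.28, above=0.92, gusty=0.30; AND[min(a, b)] → w = 0.28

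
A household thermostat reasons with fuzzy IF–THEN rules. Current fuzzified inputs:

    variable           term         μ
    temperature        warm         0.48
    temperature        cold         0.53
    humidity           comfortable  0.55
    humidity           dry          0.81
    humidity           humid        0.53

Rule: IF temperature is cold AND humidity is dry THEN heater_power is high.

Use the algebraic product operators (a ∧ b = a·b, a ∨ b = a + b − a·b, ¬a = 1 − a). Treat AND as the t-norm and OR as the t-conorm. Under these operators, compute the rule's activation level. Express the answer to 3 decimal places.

firing strength: cold=0.53, dry=0.81; AND[a·b] → w = 0.4293

0.429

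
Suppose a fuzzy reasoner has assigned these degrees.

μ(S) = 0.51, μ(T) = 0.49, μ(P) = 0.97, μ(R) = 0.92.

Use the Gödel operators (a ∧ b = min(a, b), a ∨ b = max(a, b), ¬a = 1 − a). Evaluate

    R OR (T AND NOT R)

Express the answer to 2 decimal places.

0.92

NOT R = 1 − 0.92 = 0.08
T AND NOT R = min(a, b) on (0.49, 0.08) = 0.08
R OR (T AND NOT R) = max(a, b) on (0.92, 0.08) = 0.92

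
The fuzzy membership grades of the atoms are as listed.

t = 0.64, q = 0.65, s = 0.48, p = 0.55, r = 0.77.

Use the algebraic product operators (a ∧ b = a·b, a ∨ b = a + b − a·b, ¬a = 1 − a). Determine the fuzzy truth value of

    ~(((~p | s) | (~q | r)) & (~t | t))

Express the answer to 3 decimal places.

0.263

~p = 1 − 0.5500 = 0.4500
~p | s = a + b − a·b on (0.4500, 0.4800) = 0.7140
~q = 1 − 0.6500 = 0.3500
~q | r = a + b − a·b on (0.3500, 0.7700) = 0.8505
(~p | s) | (~q | r) = a + b − a·b on (0.7140, 0.8505) = 0.9572
~t = 1 − 0.6400 = 0.3600
~t | t = a + b − a·b on (0.3600, 0.6400) = 0.7696
((~p | s) | (~q | r)) & (~t | t) = a·b on (0.9572, 0.7696) = 0.7367
~(((~p | s) | (~q | r)) & (~t | t)) = 1 − 0.7367 = 0.2633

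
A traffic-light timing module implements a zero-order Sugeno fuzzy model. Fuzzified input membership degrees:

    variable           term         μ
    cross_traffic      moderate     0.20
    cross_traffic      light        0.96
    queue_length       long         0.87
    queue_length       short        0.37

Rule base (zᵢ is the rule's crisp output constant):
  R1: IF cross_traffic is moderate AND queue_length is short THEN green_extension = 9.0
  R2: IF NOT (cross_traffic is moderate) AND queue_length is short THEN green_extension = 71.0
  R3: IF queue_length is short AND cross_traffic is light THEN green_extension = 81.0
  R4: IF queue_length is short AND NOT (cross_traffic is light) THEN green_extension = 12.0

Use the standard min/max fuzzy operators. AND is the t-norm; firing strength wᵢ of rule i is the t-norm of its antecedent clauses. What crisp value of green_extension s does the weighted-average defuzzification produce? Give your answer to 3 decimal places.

59.714

R1 (z=9.0): moderate=0.20, short=0.37; AND[min(a, b)] → w = 0.20
R2 (z=71.0): ¬moderate=1−0.20=0.80, short=0.37; AND[min(a, b)] → w = 0.37
R3 (z=81.0): short=0.37, light=0.96; AND[min(a, b)] → w = 0.37
R4 (z=12.0): short=0.37, ¬light=1−0.96=0.04; AND[min(a, b)] → w = 0.04
Weighted average = (0.20·9.0 + 0.37·71.0 + 0.37·81.0 + 0.04·12.0) / (0.20 + 0.37 + 0.37 + 0.04)
  = 58.5200 / 0.9800 = 59.714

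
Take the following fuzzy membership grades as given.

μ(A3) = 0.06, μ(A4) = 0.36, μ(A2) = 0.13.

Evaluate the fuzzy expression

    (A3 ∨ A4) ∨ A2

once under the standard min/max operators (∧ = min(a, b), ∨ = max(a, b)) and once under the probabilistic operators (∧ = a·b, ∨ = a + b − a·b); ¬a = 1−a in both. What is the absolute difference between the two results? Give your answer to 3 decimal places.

0.117

Under standard min/max:
  A3 ∨ A4 = max(a, b) on (0.06, 0.36) = 0.36
  (A3 ∨ A4) ∨ A2 = max(a, b) on (0.36, 0.13) = 0.36
  → value = 0.3600
Under probabilistic:
  A3 ∨ A4 = a + b − a·b on (0.0600, 0.3600) = 0.3984
  (A3 ∨ A4) ∨ A2 = a + b − a·b on (0.3984, 0.1300) = 0.4766
  → value = 0.4766
|0.3600 − 0.4766| = 0.117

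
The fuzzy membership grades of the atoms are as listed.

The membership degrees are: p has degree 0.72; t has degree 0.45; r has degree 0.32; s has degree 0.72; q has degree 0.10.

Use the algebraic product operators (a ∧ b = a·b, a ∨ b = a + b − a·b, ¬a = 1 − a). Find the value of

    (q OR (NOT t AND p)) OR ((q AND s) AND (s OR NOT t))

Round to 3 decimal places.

0.491

NOT t = 1 − 0.4500 = 0.5500
NOT t AND p = a·b on (0.5500, 0.7200) = 0.3960
q OR (NOT t AND p) = a + b − a·b on (0.1000, 0.3960) = 0.4564
q AND s = a·b on (0.1000, 0.7200) = 0.0720
NOT t = 1 − 0.4500 = 0.5500
s OR NOT t = a + b − a·b on (0.7200, 0.5500) = 0.8740
(q AND s) AND (s OR NOT t) = a·b on (0.0720, 0.8740) = 0.0629
(q OR (NOT t AND p)) OR ((q AND s) AND (s OR NOT t)) = a + b − a·b on (0.4564, 0.0629) = 0.4906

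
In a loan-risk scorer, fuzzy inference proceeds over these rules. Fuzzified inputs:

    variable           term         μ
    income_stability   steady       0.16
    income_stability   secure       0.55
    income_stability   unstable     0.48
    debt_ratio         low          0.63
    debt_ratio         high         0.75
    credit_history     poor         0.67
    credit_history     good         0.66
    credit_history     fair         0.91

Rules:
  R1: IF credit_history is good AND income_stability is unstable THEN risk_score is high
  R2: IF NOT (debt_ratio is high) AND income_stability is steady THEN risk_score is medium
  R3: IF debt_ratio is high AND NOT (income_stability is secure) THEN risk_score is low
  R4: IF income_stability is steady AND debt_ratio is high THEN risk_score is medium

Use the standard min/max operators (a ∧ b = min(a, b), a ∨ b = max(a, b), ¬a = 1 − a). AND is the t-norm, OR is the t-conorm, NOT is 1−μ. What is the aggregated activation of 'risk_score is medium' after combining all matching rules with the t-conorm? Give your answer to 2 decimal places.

0.16

R1: good=0.66, unstable=0.48; AND[min(a, b)] → w = 0.48
R2: ¬high=1−0.75=0.25, steady=0.16; AND[min(a, b)] → w = 0.16
R3: high=0.75, ¬secure=1−0.55=0.45; AND[min(a, b)] → w = 0.45
R4: steady=0.16, high=0.75; AND[min(a, b)] → w = 0.16
Rules with consequent 'medium': {R2, R4} → strengths 0.16, 0.16
Aggregate via t-conorm [max(a, b)]: 0.16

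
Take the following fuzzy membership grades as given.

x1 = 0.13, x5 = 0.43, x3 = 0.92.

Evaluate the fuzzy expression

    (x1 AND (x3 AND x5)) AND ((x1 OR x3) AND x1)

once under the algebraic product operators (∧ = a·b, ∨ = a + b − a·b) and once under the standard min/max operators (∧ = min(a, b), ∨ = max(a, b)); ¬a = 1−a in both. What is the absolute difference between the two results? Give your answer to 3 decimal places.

0.124

Under algebraic product:
  x3 AND x5 = a·b on (0.9200, 0.4300) = 0.3956
  x1 AND (x3 AND x5) = a·b on (0.1300, 0.3956) = 0.0514
  x1 OR x3 = a + b − a·b on (0.1300, 0.9200) = 0.9304
  (x1 OR x3) AND x1 = a·b on (0.9304, 0.1300) = 0.1210
  (x1 AND (x3 AND x5)) AND ((x1 OR x3) AND x1) = a·b on (0.0514, 0.1210) = 0.0062
  → value = 0.0062
Under standard min/max:
  x3 AND x5 = min(a, b) on (0.92, 0.43) = 0.43
  x1 AND (x3 AND x5) = min(a, b) on (0.13, 0.43) = 0.13
  x1 OR x3 = max(a, b) on (0.13, 0.92) = 0.92
  (x1 OR x3) AND x1 = min(a, b) on (0.92, 0.13) = 0.13
  (x1 AND (x3 AND x5)) AND ((x1 OR x3) AND x1) = min(a, b) on (0.13, 0.13) = 0.13
  → value = 0.1300
|0.0062 − 0.1300| = 0.124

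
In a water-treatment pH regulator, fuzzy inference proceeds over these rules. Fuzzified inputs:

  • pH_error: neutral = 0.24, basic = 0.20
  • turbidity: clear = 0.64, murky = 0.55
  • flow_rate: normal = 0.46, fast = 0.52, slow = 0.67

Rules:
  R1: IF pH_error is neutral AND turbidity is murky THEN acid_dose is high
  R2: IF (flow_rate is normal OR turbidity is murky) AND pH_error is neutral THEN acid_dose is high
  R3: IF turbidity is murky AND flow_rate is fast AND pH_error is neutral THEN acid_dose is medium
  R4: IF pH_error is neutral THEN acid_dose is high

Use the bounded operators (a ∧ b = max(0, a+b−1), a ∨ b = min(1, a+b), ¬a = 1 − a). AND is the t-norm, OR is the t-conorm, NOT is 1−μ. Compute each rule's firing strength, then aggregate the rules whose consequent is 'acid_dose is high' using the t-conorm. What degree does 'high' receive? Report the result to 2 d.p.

0.48

R1: neutral=0.24, murky=0.55; AND[max(0, a+b−1)] → w = 0.00
R2: (normal=0.46 OR murky=0.55) = 1.00; AND[max(0, a+b−1)] with neutral=0.24 → w = 0.24
R3: murky=0.55, fast=0.52, neutral=0.24; AND[max(0, a+b−1)] → w = 0.00
R4: neutral=0.24 → w = 0.24
Rules with consequent 'high': {R1, R2, R4} → strengths 0.00, 0.24, 0.24
Aggregate via t-conorm [min(1, a+b)]: 0.48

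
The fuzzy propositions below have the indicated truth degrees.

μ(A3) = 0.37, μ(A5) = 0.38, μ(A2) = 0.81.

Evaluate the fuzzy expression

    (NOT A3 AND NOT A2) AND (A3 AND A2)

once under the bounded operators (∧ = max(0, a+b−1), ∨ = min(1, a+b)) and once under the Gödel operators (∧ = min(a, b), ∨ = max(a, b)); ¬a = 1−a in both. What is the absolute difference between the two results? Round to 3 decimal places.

Under bounded:
  NOT A3 = 1 − 0.37 = 0.63
  NOT A2 = 1 − 0.81 = 0.19
  NOT A3 AND NOT A2 = max(0, a+b−1) on (0.63, 0.19) = 0.00
  A3 AND A2 = max(0, a+b−1) on (0.37, 0.81) = 0.18
  (NOT A3 AND NOT A2) AND (A3 AND A2) = max(0, a+b−1) on (0.00, 0.18) = 0.00
  → value = 0.0000
Under Gödel:
  NOT A3 = 1 − 0.37 = 0.63
  NOT A2 = 1 − 0.81 = 0.19
  NOT A3 AND NOT A2 = min(a, b) on (0.63, 0.19) = 0.19
  A3 AND A2 = min(a, b) on (0.37, 0.81) = 0.37
  (NOT A3 AND NOT A2) AND (A3 AND A2) = min(a, b) on (0.19, 0.37) = 0.19
  → value = 0.1900
|0.0000 − 0.1900| = 0.190

0.190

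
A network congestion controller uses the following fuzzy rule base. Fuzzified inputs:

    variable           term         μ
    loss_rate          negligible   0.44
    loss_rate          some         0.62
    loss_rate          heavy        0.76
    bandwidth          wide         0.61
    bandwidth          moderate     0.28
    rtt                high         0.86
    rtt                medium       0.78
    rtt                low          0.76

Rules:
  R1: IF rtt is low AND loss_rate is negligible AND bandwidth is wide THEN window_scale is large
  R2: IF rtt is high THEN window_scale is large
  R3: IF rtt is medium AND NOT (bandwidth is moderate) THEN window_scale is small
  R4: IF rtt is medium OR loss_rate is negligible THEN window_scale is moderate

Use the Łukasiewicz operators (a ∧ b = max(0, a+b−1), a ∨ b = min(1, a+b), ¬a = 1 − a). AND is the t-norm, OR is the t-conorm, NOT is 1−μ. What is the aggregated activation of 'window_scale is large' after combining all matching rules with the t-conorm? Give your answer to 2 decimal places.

0.86

R1: low=0.76, negligible=0.44, wide=0.61; AND[max(0, a+b−1)] → w = 0.00
R2: high=0.86 → w = 0.86
R3: medium=0.78, ¬moderate=1−0.28=0.72; AND[max(0, a+b−1)] → w = 0.50
R4: medium=0.78, negligible=0.44; OR[min(1, a+b)] → w = 1.00
Rules with consequent 'large': {R1, R2} → strengths 0.00, 0.86
Aggregate via t-conorm [min(1, a+b)]: 0.86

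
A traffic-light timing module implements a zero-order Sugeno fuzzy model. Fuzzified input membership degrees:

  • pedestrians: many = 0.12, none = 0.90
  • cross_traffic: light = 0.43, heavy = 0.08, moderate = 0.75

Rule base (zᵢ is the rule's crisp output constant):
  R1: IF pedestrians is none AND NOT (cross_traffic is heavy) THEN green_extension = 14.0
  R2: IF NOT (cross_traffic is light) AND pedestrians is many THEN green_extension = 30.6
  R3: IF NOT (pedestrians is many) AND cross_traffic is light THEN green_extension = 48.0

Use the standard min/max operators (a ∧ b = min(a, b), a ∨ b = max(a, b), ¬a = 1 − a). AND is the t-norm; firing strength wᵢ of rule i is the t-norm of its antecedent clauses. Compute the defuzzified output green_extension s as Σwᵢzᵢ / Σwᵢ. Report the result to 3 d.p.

25.457

R1 (z=14.0): none=0.90, ¬heavy=1−0.08=0.92; AND[min(a, b)] → w = 0.90
R2 (z=30.6): ¬light=1−0.43=0.57, many=0.12; AND[min(a, b)] → w = 0.12
R3 (z=48.0): ¬many=1−0.12=0.88, light=0.43; AND[min(a, b)] → w = 0.43
Weighted average = (0.90·14.0 + 0.12·30.6 + 0.43·48.0) / (0.90 + 0.12 + 0.43)
  = 36.9120 / 1.4500 = 25.457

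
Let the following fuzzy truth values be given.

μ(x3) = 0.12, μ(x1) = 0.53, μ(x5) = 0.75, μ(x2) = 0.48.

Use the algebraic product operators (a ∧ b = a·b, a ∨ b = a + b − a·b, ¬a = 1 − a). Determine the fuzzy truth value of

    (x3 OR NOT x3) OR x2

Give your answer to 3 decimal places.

0.945

NOT x3 = 1 − 0.1200 = 0.8800
x3 OR NOT x3 = a + b − a·b on (0.1200, 0.8800) = 0.8944
(x3 OR NOT x3) OR x2 = a + b − a·b on (0.8944, 0.4800) = 0.9451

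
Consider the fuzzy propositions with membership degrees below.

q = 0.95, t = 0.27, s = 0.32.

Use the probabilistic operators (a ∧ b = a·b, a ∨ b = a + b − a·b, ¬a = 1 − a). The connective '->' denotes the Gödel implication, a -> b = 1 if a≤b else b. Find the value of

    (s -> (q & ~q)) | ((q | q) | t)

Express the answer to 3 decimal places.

0.998

~q = 1 − 0.9500 = 0.0500
q & ~q = a·b on (0.9500, 0.0500) = 0.0475
s -> (q & ~q)  [Gödel: 1 if a≤b else b] with a=0.3200, b=0.0475 → 0.0475
q | q = a + b − a·b on (0.9500, 0.9500) = 0.9975
(q | q) | t = a + b − a·b on (0.9975, 0.2700) = 0.9982
(s -> (q & ~q)) | ((q | q) | t) = a + b − a·b on (0.0475, 0.9982) = 0.9983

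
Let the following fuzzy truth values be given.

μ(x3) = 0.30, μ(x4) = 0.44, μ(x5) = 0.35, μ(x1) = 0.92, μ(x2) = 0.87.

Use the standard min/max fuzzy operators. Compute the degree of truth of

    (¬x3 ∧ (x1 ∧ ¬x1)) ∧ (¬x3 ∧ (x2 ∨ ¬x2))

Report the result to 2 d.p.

0.08

¬x3 = 1 − 0.30 = 0.70
¬x1 = 1 − 0.92 = 0.08
x1 ∧ ¬x1 = min(a, b) on (0.92, 0.08) = 0.08
¬x3 ∧ (x1 ∧ ¬x1) = min(a, b) on (0.70, 0.08) = 0.08
¬x3 = 1 − 0.30 = 0.70
¬x2 = 1 − 0.87 = 0.13
x2 ∨ ¬x2 = max(a, b) on (0.87, 0.13) = 0.87
¬x3 ∧ (x2 ∨ ¬x2) = min(a, b) on (0.70, 0.87) = 0.70
(¬x3 ∧ (x1 ∧ ¬x1)) ∧ (¬x3 ∧ (x2 ∨ ¬x2)) = min(a, b) on (0.08, 0.70) = 0.08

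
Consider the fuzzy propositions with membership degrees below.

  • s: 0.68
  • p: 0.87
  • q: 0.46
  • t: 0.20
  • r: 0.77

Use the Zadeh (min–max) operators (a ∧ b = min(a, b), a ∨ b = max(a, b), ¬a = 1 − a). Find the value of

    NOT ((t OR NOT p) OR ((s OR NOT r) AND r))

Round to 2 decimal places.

0.32

NOT p = 1 − 0.87 = 0.13
t OR NOT p = max(a, b) on (0.20, 0.13) = 0.20
NOT r = 1 − 0.77 = 0.23
s OR NOT r = max(a, b) on (0.68, 0.23) = 0.68
(s OR NOT r) AND r = min(a, b) on (0.68, 0.77) = 0.68
(t OR NOT p) OR ((s OR NOT r) AND r) = max(a, b) on (0.20, 0.68) = 0.68
NOT ((t OR NOT p) OR ((s OR NOT r) AND r)) = 1 − 0.68 = 0.32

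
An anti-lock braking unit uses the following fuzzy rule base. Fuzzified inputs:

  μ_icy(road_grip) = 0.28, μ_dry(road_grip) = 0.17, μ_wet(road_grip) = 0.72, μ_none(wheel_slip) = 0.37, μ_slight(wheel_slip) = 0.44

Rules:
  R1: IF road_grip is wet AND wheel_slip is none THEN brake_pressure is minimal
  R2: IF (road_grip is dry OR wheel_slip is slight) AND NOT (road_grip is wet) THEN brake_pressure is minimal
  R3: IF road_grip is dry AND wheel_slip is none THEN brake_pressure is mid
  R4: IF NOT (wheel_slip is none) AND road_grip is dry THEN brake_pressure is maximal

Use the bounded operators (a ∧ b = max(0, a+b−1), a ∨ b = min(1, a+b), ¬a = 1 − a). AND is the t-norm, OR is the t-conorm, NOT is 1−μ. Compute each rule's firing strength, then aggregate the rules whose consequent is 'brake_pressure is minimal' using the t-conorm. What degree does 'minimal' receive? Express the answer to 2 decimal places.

0.09

R1: wet=0.72, none=0.37; AND[max(0, a+b−1)] → w = 0.09
R2: (dry=0.17 OR slight=0.44) = 0.61; AND[max(0, a+b−1)] with ¬wet=1−0.72=0.28 → w = 0.00
R3: dry=0.17, none=0.37; AND[max(0, a+b−1)] → w = 0.00
R4: ¬none=1−0.37=0.63, dry=0.17; AND[max(0, a+b−1)] → w = 0.00
Rules with consequent 'minimal': {R1, R2} → strengths 0.09, 0.00
Aggregate via t-conorm [min(1, a+b)]: 0.09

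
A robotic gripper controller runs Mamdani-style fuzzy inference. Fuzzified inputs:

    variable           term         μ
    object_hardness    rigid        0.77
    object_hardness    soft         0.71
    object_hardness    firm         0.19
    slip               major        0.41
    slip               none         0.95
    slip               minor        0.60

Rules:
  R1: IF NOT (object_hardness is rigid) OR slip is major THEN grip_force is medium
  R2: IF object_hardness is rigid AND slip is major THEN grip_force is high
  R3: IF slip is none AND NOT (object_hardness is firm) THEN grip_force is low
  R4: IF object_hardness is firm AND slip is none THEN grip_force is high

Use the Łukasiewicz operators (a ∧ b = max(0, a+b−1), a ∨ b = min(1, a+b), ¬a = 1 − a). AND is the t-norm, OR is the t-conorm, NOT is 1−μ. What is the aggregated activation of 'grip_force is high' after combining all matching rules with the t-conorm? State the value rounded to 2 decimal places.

R1: ¬rigid=1−0.77=0.23, major=0.41; OR[min(1, a+b)] → w = 0.64
R2: rigid=0.77, major=0.41; AND[max(0, a+b−1)] → w = 0.18
R3: none=0.95, ¬firm=1−0.19=0.81; AND[max(0, a+b−1)] → w = 0.76
R4: firm=0.19, none=0.95; AND[max(0, a+b−1)] → w = 0.14
Rules with consequent 'high': {R2, R4} → strengths 0.18, 0.14
Aggregate via t-conorm [min(1, a+b)]: 0.32

0.32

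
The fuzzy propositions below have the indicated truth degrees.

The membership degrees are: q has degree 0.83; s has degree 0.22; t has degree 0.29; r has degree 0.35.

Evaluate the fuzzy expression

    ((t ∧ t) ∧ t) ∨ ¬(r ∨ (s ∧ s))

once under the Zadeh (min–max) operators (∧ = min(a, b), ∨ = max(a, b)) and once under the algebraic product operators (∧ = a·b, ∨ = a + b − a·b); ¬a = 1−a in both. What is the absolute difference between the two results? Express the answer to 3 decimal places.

0.022

Under Zadeh (min–max):
  t ∧ t = min(a, b) on (0.29, 0.29) = 0.29
  (t ∧ t) ∧ t = min(a, b) on (0.29, 0.29) = 0.29
  s ∧ s = min(a, b) on (0.22, 0.22) = 0.22
  r ∨ (s ∧ s) = max(a, b) on (0.35, 0.22) = 0.35
  ¬(r ∨ (s ∧ s)) = 1 − 0.35 = 0.65
  ((t ∧ t) ∧ t) ∨ ¬(r ∨ (s ∧ s)) = max(a, b) on (0.29, 0.65) = 0.65
  → value = 0.6500
Under algebraic product:
  t ∧ t = a·b on (0.2900, 0.2900) = 0.0841
  (t ∧ t) ∧ t = a·b on (0.0841, 0.2900) = 0.0244
  s ∧ s = a·b on (0.2200, 0.2200) = 0.0484
  r ∨ (s ∧ s) = a + b − a·b on (0.3500, 0.0484) = 0.3815
  ¬(r ∨ (s ∧ s)) = 1 − 0.3815 = 0.6185
  ((t ∧ t) ∧ t) ∨ ¬(r ∨ (s ∧ s)) = a + b − a·b on (0.0244, 0.6185) = 0.6278
  → value = 0.6278
|0.6500 − 0.6278| = 0.022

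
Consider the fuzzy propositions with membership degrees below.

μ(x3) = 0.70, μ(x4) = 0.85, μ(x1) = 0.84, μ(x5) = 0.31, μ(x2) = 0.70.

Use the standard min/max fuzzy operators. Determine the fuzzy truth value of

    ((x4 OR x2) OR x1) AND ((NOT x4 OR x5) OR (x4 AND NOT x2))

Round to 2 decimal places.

0.31

x4 OR x2 = max(a, b) on (0.85, 0.70) = 0.85
(x4 OR x2) OR x1 = max(a, b) on (0.85, 0.84) = 0.85
NOT x4 = 1 − 0.85 = 0.15
NOT x4 OR x5 = max(a, b) on (0.15, 0.31) = 0.31
NOT x2 = 1 − 0.70 = 0.30
x4 AND NOT x2 = min(a, b) on (0.85, 0.30) = 0.30
(NOT x4 OR x5) OR (x4 AND NOT x2) = max(a, b) on (0.31, 0.30) = 0.31
((x4 OR x2) OR x1) AND ((NOT x4 OR x5) OR (x4 AND NOT x2)) = min(a, b) on (0.85, 0.31) = 0.31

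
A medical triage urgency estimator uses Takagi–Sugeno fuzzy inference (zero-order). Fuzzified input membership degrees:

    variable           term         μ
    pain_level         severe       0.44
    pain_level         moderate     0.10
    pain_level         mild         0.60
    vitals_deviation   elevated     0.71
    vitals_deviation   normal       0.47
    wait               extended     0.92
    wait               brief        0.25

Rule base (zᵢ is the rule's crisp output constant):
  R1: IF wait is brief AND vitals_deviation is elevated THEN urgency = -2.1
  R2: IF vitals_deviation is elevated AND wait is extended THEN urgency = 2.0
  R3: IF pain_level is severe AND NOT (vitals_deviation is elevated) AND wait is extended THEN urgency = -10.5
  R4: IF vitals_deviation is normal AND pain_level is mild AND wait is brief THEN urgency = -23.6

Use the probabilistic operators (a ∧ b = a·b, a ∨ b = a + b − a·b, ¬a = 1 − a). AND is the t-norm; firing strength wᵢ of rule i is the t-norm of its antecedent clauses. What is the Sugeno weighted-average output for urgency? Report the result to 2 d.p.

R1 (z=-2.1): brief=0.25, elevated=0.71; AND[a·b] → w = 0.1775
R2 (z=2.0): elevated=0.71, extended=0.92; AND[a·b] → w = 0.6532
R3 (z=-10.5): severe=0.44, ¬elevated=1−0.71=0.29, extended=0.92; AND[a·b] → w = 0.1174
R4 (z=-23.6): normal=0.47, mild=0.60, brief=0.25; AND[a·b] → w = 0.0705
Weighted average = (0.1775·-2.1 + 0.6532·2.0 + 0.1174·-10.5 + 0.0705·-23.6) / (0.1775 + 0.6532 + 0.1174 + 0.0705)
  = -1.9628 / 1.0186 = -1.93

-1.93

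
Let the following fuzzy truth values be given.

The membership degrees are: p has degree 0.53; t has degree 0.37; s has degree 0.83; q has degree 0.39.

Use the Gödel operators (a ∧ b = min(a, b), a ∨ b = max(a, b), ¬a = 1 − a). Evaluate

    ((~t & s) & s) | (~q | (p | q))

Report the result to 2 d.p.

0.63

~t = 1 − 0.37 = 0.63
~t & s = min(a, b) on (0.63, 0.83) = 0.63
(~t & s) & s = min(a, b) on (0.63, 0.83) = 0.63
~q = 1 − 0.39 = 0.61
p | q = max(a, b) on (0.53, 0.39) = 0.53
~q | (p | q) = max(a, b) on (0.61, 0.53) = 0.61
((~t & s) & s) | (~q | (p | q)) = max(a, b) on (0.63, 0.61) = 0.63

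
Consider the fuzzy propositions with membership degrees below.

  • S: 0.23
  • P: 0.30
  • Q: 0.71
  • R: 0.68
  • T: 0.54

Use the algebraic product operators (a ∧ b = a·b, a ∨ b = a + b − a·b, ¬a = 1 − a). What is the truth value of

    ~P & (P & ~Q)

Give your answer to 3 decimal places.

~P = 1 − 0.3000 = 0.7000
~Q = 1 − 0.7100 = 0.2900
P & ~Q = a·b on (0.3000, 0.2900) = 0.0870
~P & (P & ~Q) = a·b on (0.7000, 0.0870) = 0.0609

0.061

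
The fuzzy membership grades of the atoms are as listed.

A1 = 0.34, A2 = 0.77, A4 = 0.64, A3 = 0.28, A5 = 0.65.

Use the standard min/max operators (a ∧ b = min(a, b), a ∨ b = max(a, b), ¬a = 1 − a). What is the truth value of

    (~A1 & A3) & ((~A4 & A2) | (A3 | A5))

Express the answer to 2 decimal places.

0.28

~A1 = 1 − 0.34 = 0.66
~A1 & A3 = min(a, b) on (0.66, 0.28) = 0.28
~A4 = 1 − 0.64 = 0.36
~A4 & A2 = min(a, b) on (0.36, 0.77) = 0.36
A3 | A5 = max(a, b) on (0.28, 0.65) = 0.65
(~A4 & A2) | (A3 | A5) = max(a, b) on (0.36, 0.65) = 0.65
(~A1 & A3) & ((~A4 & A2) | (A3 | A5)) = min(a, b) on (0.28, 0.65) = 0.28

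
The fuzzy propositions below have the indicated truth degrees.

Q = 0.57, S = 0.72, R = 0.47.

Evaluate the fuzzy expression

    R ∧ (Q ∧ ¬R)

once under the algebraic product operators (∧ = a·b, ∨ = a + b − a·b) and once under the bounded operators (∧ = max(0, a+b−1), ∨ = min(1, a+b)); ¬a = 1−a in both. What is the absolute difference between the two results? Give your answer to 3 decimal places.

Under algebraic product:
  ¬R = 1 − 0.4700 = 0.5300
  Q ∧ ¬R = a·b on (0.5700, 0.5300) = 0.3021
  R ∧ (Q ∧ ¬R) = a·b on (0.4700, 0.3021) = 0.1420
  → value = 0.1420
Under bounded:
  ¬R = 1 − 0.47 = 0.53
  Q ∧ ¬R = max(0, a+b−1) on (0.57, 0.53) = 0.10
  R ∧ (Q ∧ ¬R) = max(0, a+b−1) on (0.47, 0.10) = 0.00
  → value = 0.0000
|0.1420 − 0.0000| = 0.142

0.142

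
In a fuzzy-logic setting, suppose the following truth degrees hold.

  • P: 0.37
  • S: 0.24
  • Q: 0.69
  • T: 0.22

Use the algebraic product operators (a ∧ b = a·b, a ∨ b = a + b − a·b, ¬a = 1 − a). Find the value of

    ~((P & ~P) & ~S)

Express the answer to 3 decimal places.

0.823

~P = 1 − 0.3700 = 0.6300
P & ~P = a·b on (0.3700, 0.6300) = 0.2331
~S = 1 − 0.2400 = 0.7600
(P & ~P) & ~S = a·b on (0.2331, 0.7600) = 0.1772
~((P & ~P) & ~S) = 1 − 0.1772 = 0.8228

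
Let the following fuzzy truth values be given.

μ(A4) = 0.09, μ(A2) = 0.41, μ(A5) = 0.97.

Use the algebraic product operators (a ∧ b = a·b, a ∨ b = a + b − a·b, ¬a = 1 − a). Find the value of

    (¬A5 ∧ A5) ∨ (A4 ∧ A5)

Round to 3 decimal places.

0.114

¬A5 = 1 − 0.9700 = 0.0300
¬A5 ∧ A5 = a·b on (0.0300, 0.9700) = 0.0291
A4 ∧ A5 = a·b on (0.0900, 0.9700) = 0.0873
(¬A5 ∧ A5) ∨ (A4 ∧ A5) = a + b − a·b on (0.0291, 0.0873) = 0.1139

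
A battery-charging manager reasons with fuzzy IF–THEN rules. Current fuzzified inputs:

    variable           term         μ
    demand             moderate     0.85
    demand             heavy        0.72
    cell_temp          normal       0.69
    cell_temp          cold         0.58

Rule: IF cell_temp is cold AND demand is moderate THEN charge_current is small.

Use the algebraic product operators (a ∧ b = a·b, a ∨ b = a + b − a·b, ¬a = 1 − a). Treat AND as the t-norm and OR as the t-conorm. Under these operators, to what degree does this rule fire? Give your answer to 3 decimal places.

0.493

firing strength: cold=0.58, moderate=0.85; AND[a·b] → w = 0.4930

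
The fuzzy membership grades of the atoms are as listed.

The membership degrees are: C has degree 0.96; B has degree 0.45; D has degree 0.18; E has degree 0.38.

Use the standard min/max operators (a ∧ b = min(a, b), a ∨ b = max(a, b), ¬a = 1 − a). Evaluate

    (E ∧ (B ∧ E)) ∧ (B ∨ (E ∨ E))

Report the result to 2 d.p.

B ∧ E = min(a, b) on (0.45, 0.38) = 0.38
E ∧ (B ∧ E) = min(a, b) on (0.38, 0.38) = 0.38
E ∨ E = max(a, b) on (0.38, 0.38) = 0.38
B ∨ (E ∨ E) = max(a, b) on (0.45, 0.38) = 0.45
(E ∧ (B ∧ E)) ∧ (B ∨ (E ∨ E)) = min(a, b) on (0.38, 0.45) = 0.38

0.38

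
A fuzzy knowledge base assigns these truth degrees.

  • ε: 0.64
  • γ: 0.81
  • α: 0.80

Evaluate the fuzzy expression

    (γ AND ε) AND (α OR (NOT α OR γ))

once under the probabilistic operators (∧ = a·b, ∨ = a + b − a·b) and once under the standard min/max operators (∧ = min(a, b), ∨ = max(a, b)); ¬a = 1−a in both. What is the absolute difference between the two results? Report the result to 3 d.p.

Under probabilistic:
  γ AND ε = a·b on (0.8100, 0.6400) = 0.5184
  NOT α = 1 − 0.8000 = 0.2000
  NOT α OR γ = a + b − a·b on (0.2000, 0.8100) = 0.8480
  α OR (NOT α OR γ) = a + b − a·b on (0.8000, 0.8480) = 0.9696
  (γ AND ε) AND (α OR (NOT α OR γ)) = a·b on (0.5184, 0.9696) = 0.5026
  → value = 0.5026
Under standard min/max:
  γ AND ε = min(a, b) on (0.81, 0.64) = 0.64
  NOT α = 1 − 0.80 = 0.20
  NOT α OR γ = max(a, b) on (0.20, 0.81) = 0.81
  α OR (NOT α OR γ) = max(a, b) on (0.80, 0.81) = 0.81
  (γ AND ε) AND (α OR (NOT α OR γ)) = min(a, b) on (0.64, 0.81) = 0.64
  → value = 0.6400
|0.5026 − 0.6400| = 0.137

0.137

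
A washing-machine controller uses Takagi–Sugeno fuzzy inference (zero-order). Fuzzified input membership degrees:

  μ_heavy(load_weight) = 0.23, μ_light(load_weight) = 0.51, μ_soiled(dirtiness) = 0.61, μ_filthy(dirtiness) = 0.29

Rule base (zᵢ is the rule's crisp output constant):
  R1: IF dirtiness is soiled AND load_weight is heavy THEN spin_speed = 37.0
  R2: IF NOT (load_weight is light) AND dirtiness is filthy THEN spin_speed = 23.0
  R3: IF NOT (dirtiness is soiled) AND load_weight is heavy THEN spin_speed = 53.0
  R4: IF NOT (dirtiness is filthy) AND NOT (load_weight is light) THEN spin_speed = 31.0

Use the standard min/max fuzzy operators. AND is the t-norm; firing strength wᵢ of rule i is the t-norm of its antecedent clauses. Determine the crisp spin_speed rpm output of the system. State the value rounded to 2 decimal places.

R1 (z=37.0): soiled=0.61, heavy=0.23; AND[min(a, b)] → w = 0.23
R2 (z=23.0): ¬light=1−0.51=0.49, filthy=0.29; AND[min(a, b)] → w = 0.29
R3 (z=53.0): ¬soiled=1−0.61=0.39, heavy=0.23; AND[min(a, b)] → w = 0.23
R4 (z=31.0): ¬filthy=1−0.29=0.71, ¬light=1−0.51=0.49; AND[min(a, b)] → w = 0.49
Weighted average = (0.23·37.0 + 0.29·23.0 + 0.23·53.0 + 0.49·31.0) / (0.23 + 0.29 + 0.23 + 0.49)
  = 42.5600 / 1.2400 = 34.32

34.32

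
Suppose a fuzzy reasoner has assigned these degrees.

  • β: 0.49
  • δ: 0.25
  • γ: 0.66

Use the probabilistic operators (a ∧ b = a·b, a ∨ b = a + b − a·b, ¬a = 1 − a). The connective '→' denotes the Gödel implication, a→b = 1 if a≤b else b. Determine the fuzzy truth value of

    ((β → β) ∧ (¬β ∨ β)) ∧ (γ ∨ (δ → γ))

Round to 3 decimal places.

β → β  [Gödel: 1 if a≤b else b] with a=0.4900, b=0.4900 → 1.0000
¬β = 1 − 0.4900 = 0.5100
¬β ∨ β = a + b − a·b on (0.5100, 0.4900) = 0.7501
(β → β) ∧ (¬β ∨ β) = a·b on (1.0000, 0.7501) = 0.7501
δ → γ  [Gödel: 1 if a≤b else b] with a=0.2500, b=0.6600 → 1.0000
γ ∨ (δ → γ) = a + b − a·b on (0.6600, 1.0000) = 1.0000
((β → β) ∧ (¬β ∨ β)) ∧ (γ ∨ (δ → γ)) = a·b on (0.7501, 1.0000) = 0.7501

0.750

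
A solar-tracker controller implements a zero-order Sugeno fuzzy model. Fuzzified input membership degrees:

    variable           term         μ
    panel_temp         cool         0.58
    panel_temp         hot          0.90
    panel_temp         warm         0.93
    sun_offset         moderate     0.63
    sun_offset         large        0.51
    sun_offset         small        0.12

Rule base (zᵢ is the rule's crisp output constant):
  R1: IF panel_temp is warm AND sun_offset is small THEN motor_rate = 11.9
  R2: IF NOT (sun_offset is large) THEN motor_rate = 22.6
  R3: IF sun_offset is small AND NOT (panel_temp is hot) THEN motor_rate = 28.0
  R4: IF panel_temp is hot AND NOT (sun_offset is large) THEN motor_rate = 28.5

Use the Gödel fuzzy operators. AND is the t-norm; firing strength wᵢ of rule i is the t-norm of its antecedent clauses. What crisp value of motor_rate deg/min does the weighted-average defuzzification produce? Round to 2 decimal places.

R1 (z=11.9): warm=0.93, small=0.12; AND[min(a, b)] → w = 0.12
R2 (z=22.6): ¬large=1−0.51=0.49 → w = 0.49
R3 (z=28.0): small=0.12, ¬hot=1−0.90=0.10; AND[min(a, b)] → w = 0.10
R4 (z=28.5): hot=0.90, ¬large=1−0.51=0.49; AND[min(a, b)] → w = 0.49
Weighted average = (0.12·11.9 + 0.49·22.6 + 0.10·28.0 + 0.49·28.5) / (0.12 + 0.49 + 0.10 + 0.49)
  = 29.2670 / 1.2000 = 24.39

24.39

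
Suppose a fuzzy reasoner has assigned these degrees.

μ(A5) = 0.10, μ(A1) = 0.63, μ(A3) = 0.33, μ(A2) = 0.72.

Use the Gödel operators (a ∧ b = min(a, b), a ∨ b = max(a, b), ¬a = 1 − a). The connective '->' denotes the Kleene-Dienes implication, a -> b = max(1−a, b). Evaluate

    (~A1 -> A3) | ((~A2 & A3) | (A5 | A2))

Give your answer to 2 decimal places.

~A1 = 1 − 0.63 = 0.37
~A1 -> A3  [Kleene-Dienes: max(1−a, b)] with a=0.37, b=0.33 → 0.63
~A2 = 1 − 0.72 = 0.28
~A2 & A3 = min(a, b) on (0.28, 0.33) = 0.28
A5 | A2 = max(a, b) on (0.10, 0.72) = 0.72
(~A2 & A3) | (A5 | A2) = max(a, b) on (0.28, 0.72) = 0.72
(~A1 -> A3) | ((~A2 & A3) | (A5 | A2)) = max(a, b) on (0.63, 0.72) = 0.72

0.72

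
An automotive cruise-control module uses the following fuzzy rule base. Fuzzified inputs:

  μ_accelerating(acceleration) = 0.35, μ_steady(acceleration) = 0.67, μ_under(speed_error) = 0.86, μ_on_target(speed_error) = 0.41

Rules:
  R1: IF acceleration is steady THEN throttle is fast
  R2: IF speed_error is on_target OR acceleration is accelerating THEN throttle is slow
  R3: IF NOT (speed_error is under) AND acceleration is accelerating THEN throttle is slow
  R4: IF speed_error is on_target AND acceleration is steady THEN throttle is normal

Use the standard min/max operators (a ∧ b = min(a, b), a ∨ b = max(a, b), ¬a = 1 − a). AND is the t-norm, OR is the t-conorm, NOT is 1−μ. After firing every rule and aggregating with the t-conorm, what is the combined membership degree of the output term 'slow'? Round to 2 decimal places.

R1: steady=0.67 → w = 0.67
R2: on_target=0.41, accelerating=0.35; OR[max(a, b)] → w = 0.41
R3: ¬under=1−0.86=0.14, accelerating=0.35; AND[min(a, b)] → w = 0.14
R4: on_target=0.41, steady=0.67; AND[min(a, b)] → w = 0.41
Rules with consequent 'slow': {R2, R3} → strengths 0.41, 0.14
Aggregate via t-conorm [max(a, b)]: 0.41

0.41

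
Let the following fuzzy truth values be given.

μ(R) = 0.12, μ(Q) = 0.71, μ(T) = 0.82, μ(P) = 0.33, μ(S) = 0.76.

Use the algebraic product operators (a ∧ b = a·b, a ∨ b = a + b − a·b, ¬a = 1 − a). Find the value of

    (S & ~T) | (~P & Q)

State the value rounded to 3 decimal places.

0.547

~T = 1 − 0.8200 = 0.1800
S & ~T = a·b on (0.7600, 0.1800) = 0.1368
~P = 1 − 0.3300 = 0.6700
~P & Q = a·b on (0.6700, 0.7100) = 0.4757
(S & ~T) | (~P & Q) = a + b − a·b on (0.1368, 0.4757) = 0.5474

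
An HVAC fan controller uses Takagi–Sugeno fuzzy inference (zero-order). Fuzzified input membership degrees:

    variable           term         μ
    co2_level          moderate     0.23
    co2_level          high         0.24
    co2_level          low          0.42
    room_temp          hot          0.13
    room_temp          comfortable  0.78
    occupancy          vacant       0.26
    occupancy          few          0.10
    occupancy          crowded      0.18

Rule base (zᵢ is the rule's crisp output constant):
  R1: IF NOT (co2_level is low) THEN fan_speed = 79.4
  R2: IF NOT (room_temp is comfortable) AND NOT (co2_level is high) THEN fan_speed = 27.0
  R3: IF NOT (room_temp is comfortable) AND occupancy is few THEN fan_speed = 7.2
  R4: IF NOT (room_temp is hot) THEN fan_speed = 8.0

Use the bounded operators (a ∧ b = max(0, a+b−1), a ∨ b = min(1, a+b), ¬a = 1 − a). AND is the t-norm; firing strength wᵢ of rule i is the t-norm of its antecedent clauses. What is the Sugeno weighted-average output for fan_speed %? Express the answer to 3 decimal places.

R1 (z=79.4): ¬low=1−0.42=0.58 → w = 0.58
R2 (z=27.0): ¬comfortable=1−0.78=0.22, ¬high=1−0.24=0.76; AND[max(0, a+b−1)] → w = 0.00
R3 (z=7.2): ¬comfortable=1−0.78=0.22, few=0.10; AND[max(0, a+b−1)] → w = 0.00
R4 (z=8.0): ¬hot=1−0.13=0.87 → w = 0.87
Weighted average = (0.58·79.4 + 0.00·27.0 + 0.00·7.2 + 0.87·8.0) / (0.58 + 0.00 + 0.00 + 0.87)
  = 53.0120 / 1.4500 = 36.560

36.560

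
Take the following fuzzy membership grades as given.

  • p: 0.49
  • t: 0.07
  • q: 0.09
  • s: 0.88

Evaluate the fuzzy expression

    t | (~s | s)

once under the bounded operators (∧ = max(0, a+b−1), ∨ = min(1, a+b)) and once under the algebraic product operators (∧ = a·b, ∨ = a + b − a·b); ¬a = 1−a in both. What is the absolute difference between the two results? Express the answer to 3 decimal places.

Under bounded:
  ~s = 1 − 0.88 = 0.12
  ~s | s = min(1, a+b) on (0.12, 0.88) = 1.00
  t | (~s | s) = min(1, a+b) on (0.07, 1.00) = 1.00
  → value = 1.0000
Under algebraic product:
  ~s = 1 − 0.8800 = 0.1200
  ~s | s = a + b − a·b on (0.1200, 0.8800) = 0.8944
  t | (~s | s) = a + b − a·b on (0.0700, 0.8944) = 0.9018
  → value = 0.9018
|1.0000 − 0.9018| = 0.098

0.098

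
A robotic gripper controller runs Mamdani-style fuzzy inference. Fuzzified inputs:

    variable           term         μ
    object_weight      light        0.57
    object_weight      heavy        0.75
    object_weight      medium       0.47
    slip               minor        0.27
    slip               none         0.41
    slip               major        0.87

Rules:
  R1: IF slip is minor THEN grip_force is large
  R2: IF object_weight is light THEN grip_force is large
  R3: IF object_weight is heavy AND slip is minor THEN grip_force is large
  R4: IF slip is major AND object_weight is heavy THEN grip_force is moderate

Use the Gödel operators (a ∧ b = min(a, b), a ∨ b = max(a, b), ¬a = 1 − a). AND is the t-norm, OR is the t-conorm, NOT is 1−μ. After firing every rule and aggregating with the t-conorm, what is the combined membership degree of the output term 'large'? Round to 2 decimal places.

0.57

R1: minor=0.27 → w = 0.27
R2: light=0.57 → w = 0.57
R3: heavy=0.75, minor=0.27; AND[min(a, b)] → w = 0.27
R4: major=0.87, heavy=0.75; AND[min(a, b)] → w = 0.75
Rules with consequent 'large': {R1, R2, R3} → strengths 0.27, 0.57, 0.27
Aggregate via t-conorm [max(a, b)]: 0.57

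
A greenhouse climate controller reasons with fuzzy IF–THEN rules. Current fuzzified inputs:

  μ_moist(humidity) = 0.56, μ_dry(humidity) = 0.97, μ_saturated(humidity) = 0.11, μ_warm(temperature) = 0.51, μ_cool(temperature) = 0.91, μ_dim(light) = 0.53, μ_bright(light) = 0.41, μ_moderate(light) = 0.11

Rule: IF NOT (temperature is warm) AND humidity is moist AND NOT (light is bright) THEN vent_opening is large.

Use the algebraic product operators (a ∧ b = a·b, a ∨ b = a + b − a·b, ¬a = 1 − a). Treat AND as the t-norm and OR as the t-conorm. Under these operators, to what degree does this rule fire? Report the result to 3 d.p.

0.162

firing strength: ¬warm=1−0.51=0.49, moist=0.56, ¬bright=1−0.41=0.59; AND[a·b] → w = 0.1619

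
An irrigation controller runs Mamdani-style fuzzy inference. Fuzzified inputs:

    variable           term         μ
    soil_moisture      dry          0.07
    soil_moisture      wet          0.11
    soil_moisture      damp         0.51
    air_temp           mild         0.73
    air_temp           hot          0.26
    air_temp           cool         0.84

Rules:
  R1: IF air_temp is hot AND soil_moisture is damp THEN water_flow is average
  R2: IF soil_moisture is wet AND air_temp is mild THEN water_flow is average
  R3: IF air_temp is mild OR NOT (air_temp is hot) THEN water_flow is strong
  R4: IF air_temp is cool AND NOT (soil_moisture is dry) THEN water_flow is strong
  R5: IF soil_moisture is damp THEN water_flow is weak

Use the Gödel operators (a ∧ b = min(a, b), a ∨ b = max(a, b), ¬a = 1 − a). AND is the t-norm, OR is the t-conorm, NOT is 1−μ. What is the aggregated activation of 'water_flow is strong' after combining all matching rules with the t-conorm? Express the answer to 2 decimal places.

0.84

R1: hot=0.26, damp=0.51; AND[min(a, b)] → w = 0.26
R2: wet=0.11, mild=0.73; AND[min(a, b)] → w = 0.11
R3: mild=0.73, ¬hot=1−0.26=0.74; OR[max(a, b)] → w = 0.74
R4: cool=0.84, ¬dry=1−0.07=0.93; AND[min(a, b)] → w = 0.84
R5: damp=0.51 → w = 0.51
Rules with consequent 'strong': {R3, R4} → strengths 0.74, 0.84
Aggregate via t-conorm [max(a, b)]: 0.84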